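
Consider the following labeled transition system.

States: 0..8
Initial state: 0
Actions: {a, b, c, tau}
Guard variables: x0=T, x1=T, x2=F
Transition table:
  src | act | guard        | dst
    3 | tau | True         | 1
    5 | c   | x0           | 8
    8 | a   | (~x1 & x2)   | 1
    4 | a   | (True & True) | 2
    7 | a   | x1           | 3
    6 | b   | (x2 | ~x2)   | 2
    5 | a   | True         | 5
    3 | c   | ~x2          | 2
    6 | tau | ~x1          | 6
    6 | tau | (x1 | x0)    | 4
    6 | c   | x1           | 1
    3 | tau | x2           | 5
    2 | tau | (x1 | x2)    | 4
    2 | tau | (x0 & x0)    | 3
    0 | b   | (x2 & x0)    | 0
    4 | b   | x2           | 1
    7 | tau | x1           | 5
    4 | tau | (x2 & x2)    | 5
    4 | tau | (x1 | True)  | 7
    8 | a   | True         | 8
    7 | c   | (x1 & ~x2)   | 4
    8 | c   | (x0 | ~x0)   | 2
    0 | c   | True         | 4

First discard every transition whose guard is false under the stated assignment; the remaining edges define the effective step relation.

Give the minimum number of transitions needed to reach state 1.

Layered search for 1:
  Layer 0: {0}
  Layer 1: {4}
  Layer 2: {2,7}
  Layer 3: {3,5}
  Layer 4: {1,8}
depth(1)=4, e.g. c·a·tau·tau

Answer: 4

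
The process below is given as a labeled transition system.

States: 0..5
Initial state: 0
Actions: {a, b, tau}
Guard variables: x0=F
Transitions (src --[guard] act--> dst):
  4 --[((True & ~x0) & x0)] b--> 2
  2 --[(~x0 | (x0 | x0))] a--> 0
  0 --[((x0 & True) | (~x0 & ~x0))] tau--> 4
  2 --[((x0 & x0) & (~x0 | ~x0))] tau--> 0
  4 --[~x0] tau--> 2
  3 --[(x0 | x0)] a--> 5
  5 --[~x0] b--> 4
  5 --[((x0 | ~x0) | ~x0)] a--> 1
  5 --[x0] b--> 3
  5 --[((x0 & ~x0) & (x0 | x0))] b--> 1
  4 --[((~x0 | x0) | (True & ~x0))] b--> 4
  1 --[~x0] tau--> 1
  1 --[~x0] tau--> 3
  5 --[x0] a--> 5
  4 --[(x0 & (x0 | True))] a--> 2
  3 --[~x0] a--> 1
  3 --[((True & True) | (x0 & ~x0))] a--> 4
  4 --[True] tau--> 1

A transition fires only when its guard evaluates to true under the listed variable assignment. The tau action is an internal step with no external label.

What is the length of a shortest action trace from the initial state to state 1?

Layered search for 1:
  depth 0: {0}
  depth 1: {4}
  depth 2: {1,2}
1 enters at depth 2; path tau·tau

Answer: 2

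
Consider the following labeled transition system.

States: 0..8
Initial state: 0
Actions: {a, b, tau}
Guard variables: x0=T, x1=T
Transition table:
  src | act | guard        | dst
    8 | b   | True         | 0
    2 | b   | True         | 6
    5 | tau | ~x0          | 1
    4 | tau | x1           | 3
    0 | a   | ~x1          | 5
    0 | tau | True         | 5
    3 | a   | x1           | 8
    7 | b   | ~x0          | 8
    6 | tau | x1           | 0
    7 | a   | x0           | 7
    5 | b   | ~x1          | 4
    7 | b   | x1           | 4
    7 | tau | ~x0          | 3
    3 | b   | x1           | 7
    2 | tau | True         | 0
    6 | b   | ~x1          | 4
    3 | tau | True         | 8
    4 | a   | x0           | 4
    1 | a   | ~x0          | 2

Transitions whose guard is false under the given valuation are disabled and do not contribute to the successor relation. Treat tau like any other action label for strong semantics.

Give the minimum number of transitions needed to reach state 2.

Answer: UNREACHABLE

Trace:
Layered search for 2:
  Layer 0: {0}
  Layer 1: {5}
2 never appears.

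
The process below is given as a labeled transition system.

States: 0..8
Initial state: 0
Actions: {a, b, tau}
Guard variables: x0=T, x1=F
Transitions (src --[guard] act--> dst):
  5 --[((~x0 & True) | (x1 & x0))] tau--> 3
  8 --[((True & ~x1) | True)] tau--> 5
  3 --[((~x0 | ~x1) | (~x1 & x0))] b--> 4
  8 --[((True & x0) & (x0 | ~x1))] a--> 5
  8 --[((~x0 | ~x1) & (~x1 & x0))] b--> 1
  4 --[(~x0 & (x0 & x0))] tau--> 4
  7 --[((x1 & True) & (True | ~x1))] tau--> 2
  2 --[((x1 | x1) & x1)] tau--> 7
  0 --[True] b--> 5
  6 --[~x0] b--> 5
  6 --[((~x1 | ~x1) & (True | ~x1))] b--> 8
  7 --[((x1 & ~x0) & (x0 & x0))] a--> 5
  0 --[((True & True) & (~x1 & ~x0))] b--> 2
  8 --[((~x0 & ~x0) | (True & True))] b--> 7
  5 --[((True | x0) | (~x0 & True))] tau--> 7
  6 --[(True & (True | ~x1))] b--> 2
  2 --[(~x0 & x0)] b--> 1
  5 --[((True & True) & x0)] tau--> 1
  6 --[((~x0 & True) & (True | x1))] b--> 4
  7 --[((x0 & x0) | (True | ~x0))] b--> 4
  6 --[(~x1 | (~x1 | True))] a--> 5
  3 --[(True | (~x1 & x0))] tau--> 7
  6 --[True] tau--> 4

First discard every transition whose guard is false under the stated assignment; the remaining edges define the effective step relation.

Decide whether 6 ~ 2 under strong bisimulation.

Bisimulation quotient by refinement:
  round 0: {{0,1,2,3,4,5,6,7,8}}
  round 1: {{0,7},{1,2,4},{3},{5},{6,8}}
  round 2: {{0},{1,2,4},{3},{5},{6},{7},{8}}
Fixed point at round 3; 7 class(es).
6∈{6}, 2∈{1,2,4}

Answer: NOT BISIMILAR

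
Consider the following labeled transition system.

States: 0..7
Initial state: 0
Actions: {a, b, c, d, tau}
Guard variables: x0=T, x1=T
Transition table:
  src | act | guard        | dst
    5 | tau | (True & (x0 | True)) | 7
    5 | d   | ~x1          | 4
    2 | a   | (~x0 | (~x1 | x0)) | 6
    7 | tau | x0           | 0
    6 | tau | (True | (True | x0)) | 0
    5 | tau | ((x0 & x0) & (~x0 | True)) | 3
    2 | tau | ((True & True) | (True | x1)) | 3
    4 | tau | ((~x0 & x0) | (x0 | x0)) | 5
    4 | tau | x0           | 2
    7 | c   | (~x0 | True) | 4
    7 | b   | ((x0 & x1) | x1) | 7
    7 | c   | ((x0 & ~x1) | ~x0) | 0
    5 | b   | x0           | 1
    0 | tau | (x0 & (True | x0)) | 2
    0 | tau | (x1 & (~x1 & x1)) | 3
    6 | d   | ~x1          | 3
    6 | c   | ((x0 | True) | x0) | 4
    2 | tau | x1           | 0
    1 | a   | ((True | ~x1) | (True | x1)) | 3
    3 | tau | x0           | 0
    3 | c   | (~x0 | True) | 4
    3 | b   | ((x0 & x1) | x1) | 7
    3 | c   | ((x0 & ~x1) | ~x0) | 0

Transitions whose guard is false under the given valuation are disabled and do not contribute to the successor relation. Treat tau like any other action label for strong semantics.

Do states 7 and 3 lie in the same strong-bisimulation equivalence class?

Compute ~ classes (split until stable):
  P[0] = {{0,1,2,3,4,5,6,7}}
  P[1] = {{0,4},{1},{2},{3,7},{5},{6}}
  P[2] = {{0},{1},{2},{3,7},{4},{5},{6}}
Fixed point at round 3; 7 class(es).
[7]={3,7}  [3]={3,7}

Answer: BISIMILAR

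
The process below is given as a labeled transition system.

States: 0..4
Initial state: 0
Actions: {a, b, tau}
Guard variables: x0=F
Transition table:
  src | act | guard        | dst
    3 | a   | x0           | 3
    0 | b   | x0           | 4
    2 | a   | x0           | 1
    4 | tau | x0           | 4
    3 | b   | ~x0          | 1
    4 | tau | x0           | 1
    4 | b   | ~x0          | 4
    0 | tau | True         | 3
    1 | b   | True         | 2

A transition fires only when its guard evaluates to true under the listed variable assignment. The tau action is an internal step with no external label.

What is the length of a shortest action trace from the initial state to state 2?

Answer: 3

Analysis:
Breadth-first toward 2:
  L0 = {0}
  L1 = {3}
  L2 = {1}
  L3 = {2}
2 enters at depth 3; path tau·b·b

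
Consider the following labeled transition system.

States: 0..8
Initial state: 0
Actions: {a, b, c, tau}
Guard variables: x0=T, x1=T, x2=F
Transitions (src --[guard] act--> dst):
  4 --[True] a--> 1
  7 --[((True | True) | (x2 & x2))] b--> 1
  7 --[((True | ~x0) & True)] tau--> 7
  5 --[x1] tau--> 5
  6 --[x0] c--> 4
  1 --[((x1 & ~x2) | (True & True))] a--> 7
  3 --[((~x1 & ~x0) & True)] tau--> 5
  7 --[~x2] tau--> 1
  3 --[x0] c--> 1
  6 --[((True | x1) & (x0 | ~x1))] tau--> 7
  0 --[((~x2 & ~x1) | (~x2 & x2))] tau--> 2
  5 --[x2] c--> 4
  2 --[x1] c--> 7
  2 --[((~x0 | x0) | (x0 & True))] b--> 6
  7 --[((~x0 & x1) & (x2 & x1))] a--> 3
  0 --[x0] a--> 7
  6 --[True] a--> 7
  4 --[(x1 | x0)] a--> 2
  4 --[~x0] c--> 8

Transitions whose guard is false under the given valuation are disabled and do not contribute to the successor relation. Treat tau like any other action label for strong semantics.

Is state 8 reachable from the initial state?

After dropping false guards: 14 live edges.
depth 0: {0}
depth 1: {7}  now seen {0,7}
depth 2: {1}  now seen {0,1,7}
Reachable = {0,1,7}

Answer: UNREACHABLE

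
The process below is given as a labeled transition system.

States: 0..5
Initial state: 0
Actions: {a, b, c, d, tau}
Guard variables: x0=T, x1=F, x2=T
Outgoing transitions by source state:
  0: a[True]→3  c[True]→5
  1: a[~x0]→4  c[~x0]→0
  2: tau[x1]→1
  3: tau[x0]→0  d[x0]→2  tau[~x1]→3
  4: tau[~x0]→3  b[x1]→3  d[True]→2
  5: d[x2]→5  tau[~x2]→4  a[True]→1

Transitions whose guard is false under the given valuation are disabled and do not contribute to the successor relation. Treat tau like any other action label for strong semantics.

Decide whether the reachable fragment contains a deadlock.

Reach set: {0,1,2,3,5}
  0: a→3  c→5  [deg 2]
  1: ∅  [no exit]
  2: ∅  [no exit]
  3: d→2  tau→0  tau→3  [deg 3]
  5: a→1  d→5  [deg 2]
witness 1: c·a

Answer: DEADLOCK at state 1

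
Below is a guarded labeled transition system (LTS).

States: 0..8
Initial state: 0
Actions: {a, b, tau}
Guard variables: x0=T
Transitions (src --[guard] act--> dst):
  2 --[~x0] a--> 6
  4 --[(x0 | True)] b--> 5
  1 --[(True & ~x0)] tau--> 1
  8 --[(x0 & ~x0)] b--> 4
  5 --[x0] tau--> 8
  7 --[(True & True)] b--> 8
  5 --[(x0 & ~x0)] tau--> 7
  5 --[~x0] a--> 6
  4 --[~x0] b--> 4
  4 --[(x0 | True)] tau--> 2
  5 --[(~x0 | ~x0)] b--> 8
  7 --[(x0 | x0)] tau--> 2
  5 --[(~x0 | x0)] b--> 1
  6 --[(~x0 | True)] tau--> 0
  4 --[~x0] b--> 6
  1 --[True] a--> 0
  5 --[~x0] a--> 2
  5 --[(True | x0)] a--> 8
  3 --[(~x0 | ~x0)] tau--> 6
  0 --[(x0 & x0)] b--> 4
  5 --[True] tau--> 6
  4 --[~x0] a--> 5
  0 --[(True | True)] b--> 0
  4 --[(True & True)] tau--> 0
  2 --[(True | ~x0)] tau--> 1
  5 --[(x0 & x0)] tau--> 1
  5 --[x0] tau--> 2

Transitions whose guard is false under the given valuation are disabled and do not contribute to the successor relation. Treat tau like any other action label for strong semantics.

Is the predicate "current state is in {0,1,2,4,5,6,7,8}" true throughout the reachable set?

Inv-set: {0,1,2,4,5,6,7,8}
R = {0,1,2,4,5,6,8}
  0: ✓
  1: ✓
  2: ✓
  4: ✓
  5: ✓
  6: ✓
  8: ✓

Answer: INVARIANT HOLDS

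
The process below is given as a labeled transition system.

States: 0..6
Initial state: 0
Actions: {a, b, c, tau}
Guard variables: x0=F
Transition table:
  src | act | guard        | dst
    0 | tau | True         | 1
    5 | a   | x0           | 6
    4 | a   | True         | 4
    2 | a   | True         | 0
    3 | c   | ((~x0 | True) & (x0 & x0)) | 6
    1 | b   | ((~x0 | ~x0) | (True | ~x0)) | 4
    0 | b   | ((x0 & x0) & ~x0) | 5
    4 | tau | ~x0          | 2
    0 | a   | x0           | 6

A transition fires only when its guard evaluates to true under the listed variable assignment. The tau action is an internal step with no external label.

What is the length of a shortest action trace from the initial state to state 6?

Answer: UNREACHABLE

Analysis:
BFS to 6:
  depth 0: {0}
  depth 1: {1}
  depth 2: {4}
  depth 3: {2}
6 never appears.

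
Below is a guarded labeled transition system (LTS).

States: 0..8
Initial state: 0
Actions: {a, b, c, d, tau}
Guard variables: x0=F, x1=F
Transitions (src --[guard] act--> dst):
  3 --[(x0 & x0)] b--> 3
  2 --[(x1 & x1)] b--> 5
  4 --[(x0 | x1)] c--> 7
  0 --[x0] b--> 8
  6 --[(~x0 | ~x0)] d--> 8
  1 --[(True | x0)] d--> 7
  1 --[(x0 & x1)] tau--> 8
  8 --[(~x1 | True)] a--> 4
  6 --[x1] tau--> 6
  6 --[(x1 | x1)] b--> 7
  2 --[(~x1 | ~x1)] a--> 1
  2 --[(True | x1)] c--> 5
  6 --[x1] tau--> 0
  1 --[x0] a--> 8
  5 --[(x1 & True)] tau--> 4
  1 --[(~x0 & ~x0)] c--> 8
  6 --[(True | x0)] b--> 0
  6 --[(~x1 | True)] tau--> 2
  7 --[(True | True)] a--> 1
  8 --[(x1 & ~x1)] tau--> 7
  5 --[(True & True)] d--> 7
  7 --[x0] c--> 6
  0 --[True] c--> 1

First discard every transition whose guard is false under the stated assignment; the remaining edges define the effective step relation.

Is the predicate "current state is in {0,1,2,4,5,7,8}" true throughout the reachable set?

Answer: INVARIANT HOLDS

Analysis:
Inv-set: {0,1,2,4,5,7,8}
R = {0,1,4,7,8}
  0: safe
  1: safe
  4: safe
  7: safe
  8: safe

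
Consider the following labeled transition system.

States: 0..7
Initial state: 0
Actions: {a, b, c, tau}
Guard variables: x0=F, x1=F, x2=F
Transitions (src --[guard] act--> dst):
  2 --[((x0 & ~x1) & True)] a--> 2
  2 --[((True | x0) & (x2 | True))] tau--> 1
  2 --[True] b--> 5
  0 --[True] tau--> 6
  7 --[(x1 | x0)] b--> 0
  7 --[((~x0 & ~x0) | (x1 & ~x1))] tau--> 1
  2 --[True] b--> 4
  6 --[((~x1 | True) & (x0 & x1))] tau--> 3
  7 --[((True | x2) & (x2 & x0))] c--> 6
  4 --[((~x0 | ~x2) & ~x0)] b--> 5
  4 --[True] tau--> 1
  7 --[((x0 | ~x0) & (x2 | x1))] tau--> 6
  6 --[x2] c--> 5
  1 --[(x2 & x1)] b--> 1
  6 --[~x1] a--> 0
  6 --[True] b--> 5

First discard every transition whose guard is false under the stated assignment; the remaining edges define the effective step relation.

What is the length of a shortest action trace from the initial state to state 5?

Layered search for 5:
  Layer 0: {0}
  Layer 1: {6}
  Layer 2: {5}
5 enters at depth 2; path tau·b

Answer: 2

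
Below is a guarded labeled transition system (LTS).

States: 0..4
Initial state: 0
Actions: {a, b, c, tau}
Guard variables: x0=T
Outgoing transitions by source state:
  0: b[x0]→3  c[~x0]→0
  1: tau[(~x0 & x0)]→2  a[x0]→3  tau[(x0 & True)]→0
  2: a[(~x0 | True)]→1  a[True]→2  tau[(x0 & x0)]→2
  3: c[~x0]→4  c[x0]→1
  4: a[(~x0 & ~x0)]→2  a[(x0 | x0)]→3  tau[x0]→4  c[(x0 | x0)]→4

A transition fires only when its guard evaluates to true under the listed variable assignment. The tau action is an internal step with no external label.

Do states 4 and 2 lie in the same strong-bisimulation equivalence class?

Answer: NOT BISIMILAR

Trace:
Refine partition for ~:
  round 0: {{0,1,2,3,4}}
  round 1: {{0},{1,2},{3},{4}}
  round 2: {{0},{1},{2},{3},{4}}
Fixed point at round 3; 5 class(es).
4∈{4}, 2∈{2}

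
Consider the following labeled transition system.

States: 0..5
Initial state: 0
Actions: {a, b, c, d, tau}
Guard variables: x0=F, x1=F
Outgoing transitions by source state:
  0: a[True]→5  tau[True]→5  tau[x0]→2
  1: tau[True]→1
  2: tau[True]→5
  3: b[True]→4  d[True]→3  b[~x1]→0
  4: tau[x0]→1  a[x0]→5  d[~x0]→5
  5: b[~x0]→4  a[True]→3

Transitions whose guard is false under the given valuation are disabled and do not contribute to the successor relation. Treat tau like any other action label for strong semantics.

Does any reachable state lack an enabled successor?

Reachable = {0,3,4,5}
  0: a→5  tau→5  [deg 2]
  3: b→0  b→4  d→3  [deg 3]
  4: d→5  [deg 1]
  5: a→3  b→4  [deg 2]

Answer: DEADLOCK-FREE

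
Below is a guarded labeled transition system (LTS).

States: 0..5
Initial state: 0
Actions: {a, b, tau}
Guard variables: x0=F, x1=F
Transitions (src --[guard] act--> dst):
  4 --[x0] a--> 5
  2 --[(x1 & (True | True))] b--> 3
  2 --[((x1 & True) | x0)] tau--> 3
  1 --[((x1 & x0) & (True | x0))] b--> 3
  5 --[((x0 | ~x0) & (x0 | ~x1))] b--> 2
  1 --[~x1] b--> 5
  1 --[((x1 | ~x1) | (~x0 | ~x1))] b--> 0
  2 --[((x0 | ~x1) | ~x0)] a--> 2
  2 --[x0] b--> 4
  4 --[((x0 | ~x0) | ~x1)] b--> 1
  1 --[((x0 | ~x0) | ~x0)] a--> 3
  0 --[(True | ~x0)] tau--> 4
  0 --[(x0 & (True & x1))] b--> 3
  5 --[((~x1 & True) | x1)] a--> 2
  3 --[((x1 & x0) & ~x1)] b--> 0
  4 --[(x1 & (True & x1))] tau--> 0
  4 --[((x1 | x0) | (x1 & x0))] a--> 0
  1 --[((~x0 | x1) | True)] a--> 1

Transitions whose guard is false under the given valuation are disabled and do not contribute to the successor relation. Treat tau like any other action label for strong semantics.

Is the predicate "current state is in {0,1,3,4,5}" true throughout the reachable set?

Inv-set: {0,1,3,4,5}
Reach set: {0,1,2,3,4,5}
  0: ✓
  1: ✓
  2: VIOLATES
  3: ✓
  4: ✓
  5: ✓
reach 2 via tau·b·b·b — violates

Answer: INVARIANT VIOLATED at state 2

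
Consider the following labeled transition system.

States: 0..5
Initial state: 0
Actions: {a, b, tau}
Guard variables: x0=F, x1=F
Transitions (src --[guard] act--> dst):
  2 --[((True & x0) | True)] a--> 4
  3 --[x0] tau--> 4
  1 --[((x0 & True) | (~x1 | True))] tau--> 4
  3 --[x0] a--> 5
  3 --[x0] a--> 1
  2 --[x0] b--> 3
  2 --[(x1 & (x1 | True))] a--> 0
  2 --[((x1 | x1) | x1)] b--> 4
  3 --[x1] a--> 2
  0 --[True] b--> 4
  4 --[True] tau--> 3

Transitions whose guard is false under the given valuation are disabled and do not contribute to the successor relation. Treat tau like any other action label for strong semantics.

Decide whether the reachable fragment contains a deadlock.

Answer: DEADLOCK at state 3

Trace:
Reach set: {0,3,4}
  0: b→4  [deg 1]
  3: ∅  [STUCK]
  4: tau→3  [deg 1]
witness 3: b·tau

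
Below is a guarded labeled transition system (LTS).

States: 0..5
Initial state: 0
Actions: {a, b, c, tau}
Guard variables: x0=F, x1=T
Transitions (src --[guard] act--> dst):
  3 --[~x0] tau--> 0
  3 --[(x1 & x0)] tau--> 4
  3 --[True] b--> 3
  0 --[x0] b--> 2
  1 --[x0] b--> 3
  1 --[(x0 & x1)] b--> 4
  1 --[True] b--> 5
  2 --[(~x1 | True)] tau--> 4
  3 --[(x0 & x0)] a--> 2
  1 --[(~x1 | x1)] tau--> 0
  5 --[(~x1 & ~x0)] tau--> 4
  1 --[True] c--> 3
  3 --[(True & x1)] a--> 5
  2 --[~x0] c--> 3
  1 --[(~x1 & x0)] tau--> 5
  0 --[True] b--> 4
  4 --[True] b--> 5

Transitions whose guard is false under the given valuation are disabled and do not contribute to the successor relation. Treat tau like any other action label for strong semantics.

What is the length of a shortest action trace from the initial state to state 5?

Layered search for 5:
  Layer 0: {0}
  Layer 1: {4}
  Layer 2: {5}
5 enters at depth 2; path b·b

Answer: 2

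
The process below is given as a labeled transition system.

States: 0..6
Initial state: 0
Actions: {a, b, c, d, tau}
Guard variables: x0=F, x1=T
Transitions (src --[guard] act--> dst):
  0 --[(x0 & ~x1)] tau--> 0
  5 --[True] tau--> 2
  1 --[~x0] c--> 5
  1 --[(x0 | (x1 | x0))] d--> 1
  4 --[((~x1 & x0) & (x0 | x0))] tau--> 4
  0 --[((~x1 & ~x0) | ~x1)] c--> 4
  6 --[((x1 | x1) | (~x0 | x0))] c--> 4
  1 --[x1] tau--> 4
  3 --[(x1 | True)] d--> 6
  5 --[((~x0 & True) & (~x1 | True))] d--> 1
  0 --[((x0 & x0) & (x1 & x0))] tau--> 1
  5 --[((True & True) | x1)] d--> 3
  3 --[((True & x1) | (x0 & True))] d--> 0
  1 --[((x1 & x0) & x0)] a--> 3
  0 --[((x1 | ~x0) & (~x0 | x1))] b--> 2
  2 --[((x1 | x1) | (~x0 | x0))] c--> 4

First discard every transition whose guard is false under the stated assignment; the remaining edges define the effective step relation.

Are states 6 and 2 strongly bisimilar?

Compute ~ classes (split until stable):
  P[0] = {{0,1,2,3,4,5,6}}
  P[1] = {{0},{1},{2,6},{3},{4},{5}}
stable after 2 split(s): 6 block(s)
class of 6: {2,6}; class of 2: {2,6}

Answer: BISIMILAR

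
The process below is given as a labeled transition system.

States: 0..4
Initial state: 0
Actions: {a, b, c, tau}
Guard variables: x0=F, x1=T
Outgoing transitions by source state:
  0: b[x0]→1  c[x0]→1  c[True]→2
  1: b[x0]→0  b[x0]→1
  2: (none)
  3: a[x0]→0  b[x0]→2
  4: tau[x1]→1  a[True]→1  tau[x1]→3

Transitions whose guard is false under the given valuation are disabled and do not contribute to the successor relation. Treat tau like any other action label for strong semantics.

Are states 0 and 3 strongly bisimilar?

Answer: NOT BISIMILAR

Trace:
Refine partition for ~:
  π0 = {{0,1,2,3,4}}
  π1 = {{0},{1,2,3},{4}}
Fixed point at round 2; 3 class(es).
[0]={0}  [3]={1,2,3}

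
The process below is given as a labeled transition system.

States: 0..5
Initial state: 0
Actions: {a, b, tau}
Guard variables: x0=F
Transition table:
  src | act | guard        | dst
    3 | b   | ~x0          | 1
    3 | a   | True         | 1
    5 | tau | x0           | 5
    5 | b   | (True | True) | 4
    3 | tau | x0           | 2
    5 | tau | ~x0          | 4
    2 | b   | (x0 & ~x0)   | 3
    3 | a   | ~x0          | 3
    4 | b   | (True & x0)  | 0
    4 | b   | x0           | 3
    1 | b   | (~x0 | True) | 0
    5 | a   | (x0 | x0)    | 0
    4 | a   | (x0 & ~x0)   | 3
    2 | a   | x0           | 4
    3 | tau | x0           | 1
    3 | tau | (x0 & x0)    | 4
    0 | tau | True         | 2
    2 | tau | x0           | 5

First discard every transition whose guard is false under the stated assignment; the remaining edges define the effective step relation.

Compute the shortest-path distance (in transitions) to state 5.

Answer: UNREACHABLE

Working:
Layered search for 5:
  depth 0: {0}
  depth 1: {2}
5 never appears.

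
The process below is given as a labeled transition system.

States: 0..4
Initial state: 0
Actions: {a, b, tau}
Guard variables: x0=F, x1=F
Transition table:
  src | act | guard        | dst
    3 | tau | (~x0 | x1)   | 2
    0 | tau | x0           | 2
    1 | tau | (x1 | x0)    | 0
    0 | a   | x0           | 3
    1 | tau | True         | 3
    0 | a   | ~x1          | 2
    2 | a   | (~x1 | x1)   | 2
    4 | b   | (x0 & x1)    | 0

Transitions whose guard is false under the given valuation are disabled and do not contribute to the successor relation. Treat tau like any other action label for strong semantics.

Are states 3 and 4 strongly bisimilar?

Answer: NOT BISIMILAR

Analysis:
Bisimulation quotient by refinement:
  π0 = {{0,1,2,3,4}}
  π1 = {{0,2},{1,3},{4}}
  π2 = {{0,2},{1},{3},{4}}
Fixed point at round 3; 4 class(es).
class of 3: {3}; class of 4: {4}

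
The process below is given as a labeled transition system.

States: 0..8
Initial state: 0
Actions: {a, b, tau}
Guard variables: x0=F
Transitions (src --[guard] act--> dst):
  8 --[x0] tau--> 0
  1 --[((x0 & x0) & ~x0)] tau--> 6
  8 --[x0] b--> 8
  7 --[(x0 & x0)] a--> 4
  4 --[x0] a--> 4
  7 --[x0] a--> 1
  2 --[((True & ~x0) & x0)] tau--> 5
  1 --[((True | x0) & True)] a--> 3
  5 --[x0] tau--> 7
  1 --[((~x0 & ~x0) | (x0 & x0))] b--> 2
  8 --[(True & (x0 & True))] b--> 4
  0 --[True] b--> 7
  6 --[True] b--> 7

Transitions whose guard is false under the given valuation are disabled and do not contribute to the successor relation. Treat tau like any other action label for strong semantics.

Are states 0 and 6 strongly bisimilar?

Answer: BISIMILAR

Trace:
Compute ~ classes (split until stable):
  round 0: {{0,1,2,3,4,5,6,7,8}}
  round 1: {{0,6},{1},{2,3,4,5,7,8}}
stable after 2 split(s): 3 block(s)
class of 0: {0,6}; class of 6: {0,6}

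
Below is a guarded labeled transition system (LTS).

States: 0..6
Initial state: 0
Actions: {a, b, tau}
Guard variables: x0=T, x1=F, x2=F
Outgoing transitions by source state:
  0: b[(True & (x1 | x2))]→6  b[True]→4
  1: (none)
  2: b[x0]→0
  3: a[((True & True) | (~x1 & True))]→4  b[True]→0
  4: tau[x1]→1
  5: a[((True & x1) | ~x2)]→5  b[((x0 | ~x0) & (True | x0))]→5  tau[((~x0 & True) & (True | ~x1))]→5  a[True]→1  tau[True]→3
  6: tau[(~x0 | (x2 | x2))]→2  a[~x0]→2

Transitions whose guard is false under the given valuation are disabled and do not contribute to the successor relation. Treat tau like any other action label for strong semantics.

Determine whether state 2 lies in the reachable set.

Answer: UNREACHABLE

Working:
After dropping false guards: 8 live edges.
L0 = {0}
L1 = {4}  cumulative {0,4}
R = {0,4}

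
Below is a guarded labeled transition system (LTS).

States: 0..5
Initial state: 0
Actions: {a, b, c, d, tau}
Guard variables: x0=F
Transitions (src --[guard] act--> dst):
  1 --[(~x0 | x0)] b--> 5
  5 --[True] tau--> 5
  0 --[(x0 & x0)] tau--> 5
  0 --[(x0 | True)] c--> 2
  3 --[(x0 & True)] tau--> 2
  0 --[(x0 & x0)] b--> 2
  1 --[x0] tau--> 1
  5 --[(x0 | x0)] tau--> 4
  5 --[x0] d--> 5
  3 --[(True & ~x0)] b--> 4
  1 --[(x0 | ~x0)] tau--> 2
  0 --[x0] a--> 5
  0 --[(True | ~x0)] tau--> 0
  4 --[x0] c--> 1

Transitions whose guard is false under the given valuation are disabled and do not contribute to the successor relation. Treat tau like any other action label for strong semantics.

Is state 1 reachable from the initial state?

Answer: UNREACHABLE

Analysis:
After dropping false guards: 6 live edges.
Layer 0: {0}
Layer 1: {2}  now seen {0,2}
Reach set: {0,2}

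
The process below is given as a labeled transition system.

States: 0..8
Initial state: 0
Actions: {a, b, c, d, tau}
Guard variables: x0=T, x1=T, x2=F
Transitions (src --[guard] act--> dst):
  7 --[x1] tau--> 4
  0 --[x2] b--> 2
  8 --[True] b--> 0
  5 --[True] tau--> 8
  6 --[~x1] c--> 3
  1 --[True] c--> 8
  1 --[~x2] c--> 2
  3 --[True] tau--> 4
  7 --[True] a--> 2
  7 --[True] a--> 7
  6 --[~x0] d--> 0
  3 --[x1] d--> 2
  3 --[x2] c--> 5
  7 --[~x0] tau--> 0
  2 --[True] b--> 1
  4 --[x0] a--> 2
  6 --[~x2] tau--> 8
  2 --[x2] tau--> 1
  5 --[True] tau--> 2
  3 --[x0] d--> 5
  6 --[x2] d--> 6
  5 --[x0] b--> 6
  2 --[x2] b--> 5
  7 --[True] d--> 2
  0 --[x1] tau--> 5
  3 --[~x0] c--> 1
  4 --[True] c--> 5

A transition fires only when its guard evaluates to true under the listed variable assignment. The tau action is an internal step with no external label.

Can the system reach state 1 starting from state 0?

Answer: REACHABLE

Analysis:
Guard filter leaves 18 enabled edge(s).
depth 0: {0}
depth 1: {5}  cumulative {0,5}
depth 2: {2,6,8}  cumulative {0,2,5,6,8}
depth 3: {1}  cumulative {0,1,2,5,6,8}
R = {0,1,2,5,6,8}
witness 1: tau·tau·b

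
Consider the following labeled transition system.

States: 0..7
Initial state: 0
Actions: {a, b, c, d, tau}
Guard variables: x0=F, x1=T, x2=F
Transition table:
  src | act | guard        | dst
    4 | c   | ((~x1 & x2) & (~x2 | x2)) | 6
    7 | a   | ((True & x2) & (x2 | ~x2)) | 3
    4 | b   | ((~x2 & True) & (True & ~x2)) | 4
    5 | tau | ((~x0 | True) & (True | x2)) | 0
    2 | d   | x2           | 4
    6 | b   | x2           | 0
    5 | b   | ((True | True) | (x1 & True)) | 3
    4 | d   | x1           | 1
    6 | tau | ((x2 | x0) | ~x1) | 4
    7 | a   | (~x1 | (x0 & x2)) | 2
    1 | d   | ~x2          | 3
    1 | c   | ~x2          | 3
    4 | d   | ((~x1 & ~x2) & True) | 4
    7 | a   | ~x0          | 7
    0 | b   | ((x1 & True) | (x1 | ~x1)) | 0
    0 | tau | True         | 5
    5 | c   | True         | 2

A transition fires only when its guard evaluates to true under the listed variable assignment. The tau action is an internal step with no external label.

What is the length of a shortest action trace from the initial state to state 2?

Answer: 2

Working:
Breadth-first toward 2:
  depth 0: {0}
  depth 1: {5}
  depth 2: {2,3}
2 enters at depth 2; path tau·c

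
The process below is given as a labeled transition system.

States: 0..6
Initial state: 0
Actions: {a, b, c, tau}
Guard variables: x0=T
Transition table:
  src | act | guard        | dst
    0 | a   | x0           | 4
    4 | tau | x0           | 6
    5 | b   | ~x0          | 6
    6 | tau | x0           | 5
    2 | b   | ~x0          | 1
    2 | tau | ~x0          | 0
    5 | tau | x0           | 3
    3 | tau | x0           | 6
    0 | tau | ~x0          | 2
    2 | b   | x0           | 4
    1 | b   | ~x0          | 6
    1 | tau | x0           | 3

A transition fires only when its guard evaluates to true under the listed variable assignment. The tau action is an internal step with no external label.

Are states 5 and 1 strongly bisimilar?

Bisimulation quotient by refinement:
  P[0] = {{0,1,2,3,4,5,6}}
  P[1] = {{0},{1,3,4,5,6},{2}}
Fixed point at round 2; 3 class(es).
class of 5: {1,3,4,5,6}; class of 1: {1,3,4,5,6}

Answer: BISIMILAR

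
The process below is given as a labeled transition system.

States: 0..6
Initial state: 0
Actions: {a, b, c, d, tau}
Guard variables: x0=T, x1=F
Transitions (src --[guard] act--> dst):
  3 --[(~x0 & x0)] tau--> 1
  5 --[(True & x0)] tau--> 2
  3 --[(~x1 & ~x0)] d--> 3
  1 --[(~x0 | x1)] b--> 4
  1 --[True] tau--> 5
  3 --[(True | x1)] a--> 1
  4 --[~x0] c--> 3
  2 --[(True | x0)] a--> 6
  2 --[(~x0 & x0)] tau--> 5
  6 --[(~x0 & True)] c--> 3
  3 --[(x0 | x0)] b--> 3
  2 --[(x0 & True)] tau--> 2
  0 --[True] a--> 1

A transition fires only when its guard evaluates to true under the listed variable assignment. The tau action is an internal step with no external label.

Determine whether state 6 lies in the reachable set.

Answer: REACHABLE

Working:
After dropping false guards: 7 live edges.
depth 0: {0}
depth 1: {1}  cumulative {0,1}
depth 2: {5}  cumulative {0,1,5}
depth 3: {2}  cumulative {0,1,2,5}
depth 4: {6}  cumulative {0,1,2,5,6}
Reachable = {0,1,2,5,6}
trace reaching 6: a·tau·tau·a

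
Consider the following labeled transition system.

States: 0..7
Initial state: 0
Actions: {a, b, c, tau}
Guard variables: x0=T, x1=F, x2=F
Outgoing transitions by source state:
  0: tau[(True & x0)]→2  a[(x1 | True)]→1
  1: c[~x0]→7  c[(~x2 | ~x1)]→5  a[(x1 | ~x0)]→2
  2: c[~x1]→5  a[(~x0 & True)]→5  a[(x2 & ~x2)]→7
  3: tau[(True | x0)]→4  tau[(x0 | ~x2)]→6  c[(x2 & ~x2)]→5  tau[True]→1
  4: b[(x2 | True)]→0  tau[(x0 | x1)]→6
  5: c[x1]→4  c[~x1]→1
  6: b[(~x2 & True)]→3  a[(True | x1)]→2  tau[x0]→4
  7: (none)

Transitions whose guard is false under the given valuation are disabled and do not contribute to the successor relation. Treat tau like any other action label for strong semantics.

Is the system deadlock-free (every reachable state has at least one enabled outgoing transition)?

R = {0,1,2,5}
  0: a→1  tau→2  [2 out]
  1: c→5  [1 out]
  2: c→5  [1 out]
  5: c→1  [1 out]

Answer: DEADLOCK-FREE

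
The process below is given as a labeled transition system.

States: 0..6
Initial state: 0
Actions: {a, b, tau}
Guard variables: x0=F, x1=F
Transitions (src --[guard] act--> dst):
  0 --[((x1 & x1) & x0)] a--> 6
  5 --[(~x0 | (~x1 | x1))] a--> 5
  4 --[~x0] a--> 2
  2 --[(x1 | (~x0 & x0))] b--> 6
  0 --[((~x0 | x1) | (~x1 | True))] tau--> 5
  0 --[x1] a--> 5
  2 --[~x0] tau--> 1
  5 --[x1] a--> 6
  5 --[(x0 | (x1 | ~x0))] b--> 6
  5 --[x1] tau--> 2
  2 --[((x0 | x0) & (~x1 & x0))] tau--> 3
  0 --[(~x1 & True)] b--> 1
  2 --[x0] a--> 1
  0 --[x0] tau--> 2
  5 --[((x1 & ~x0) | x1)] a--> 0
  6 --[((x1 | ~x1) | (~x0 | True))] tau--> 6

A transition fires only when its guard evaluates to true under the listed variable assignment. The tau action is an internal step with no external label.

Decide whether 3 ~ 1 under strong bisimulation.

Answer: BISIMILAR

Analysis:
Refine partition for ~:
  P[0] = {{0,1,2,3,4,5,6}}
  P[1] = {{0},{1,3},{2,6},{4},{5}}
  P[2] = {{0},{1,3},{2},{4},{5},{6}}
stable after 3 split(s): 6 block(s)
3∈{1,3}, 1∈{1,3}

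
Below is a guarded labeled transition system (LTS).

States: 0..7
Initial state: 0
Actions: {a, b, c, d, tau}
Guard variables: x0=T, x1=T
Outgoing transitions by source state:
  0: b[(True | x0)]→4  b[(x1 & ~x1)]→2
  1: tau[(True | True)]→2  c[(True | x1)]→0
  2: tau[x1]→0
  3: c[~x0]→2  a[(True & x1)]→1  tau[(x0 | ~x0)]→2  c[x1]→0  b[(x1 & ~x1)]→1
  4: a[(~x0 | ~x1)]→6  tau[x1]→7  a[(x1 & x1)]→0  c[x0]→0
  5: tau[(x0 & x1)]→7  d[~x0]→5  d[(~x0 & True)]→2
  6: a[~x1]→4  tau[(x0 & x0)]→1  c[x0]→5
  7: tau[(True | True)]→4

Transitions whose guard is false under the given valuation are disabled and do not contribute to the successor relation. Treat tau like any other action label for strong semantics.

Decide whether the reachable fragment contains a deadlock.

Reach set: {0,4,7}
  0: b→4  [deg 1]
  4: a→0  c→0  tau→7  [deg 3]
  7: tau→4  [deg 1]

Answer: DEADLOCK-FREE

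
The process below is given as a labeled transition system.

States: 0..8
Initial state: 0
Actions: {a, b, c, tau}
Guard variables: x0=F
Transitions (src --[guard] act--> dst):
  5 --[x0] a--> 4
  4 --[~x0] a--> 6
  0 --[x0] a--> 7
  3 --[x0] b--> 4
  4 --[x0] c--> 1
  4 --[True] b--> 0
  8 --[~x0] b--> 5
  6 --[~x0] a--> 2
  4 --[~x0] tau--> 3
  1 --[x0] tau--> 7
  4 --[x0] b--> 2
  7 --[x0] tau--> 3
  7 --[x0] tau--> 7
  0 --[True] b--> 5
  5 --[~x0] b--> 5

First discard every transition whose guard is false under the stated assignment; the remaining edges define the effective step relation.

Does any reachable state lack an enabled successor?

Reach set: {0,5}
  0: b→5  [deg 1]
  5: b→5  [deg 1]

Answer: DEADLOCK-FREE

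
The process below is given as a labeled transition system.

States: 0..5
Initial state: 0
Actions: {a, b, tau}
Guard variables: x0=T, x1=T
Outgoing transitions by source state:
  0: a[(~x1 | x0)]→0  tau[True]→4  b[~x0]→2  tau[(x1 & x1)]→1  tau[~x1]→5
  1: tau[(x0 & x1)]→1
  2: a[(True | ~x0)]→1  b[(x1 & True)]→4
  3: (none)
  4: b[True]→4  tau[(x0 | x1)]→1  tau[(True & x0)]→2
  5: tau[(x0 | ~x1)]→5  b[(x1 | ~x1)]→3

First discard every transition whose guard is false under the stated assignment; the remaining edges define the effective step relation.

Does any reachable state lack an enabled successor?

Answer: DEADLOCK-FREE

Analysis:
Reachable = {0,1,2,4}
  0: a→0  tau→1  tau→4  [deg 3]
  1: tau→1  [deg 1]
  2: a→1  b→4  [deg 2]
  4: b→4  tau→1  tau→2  [deg 3]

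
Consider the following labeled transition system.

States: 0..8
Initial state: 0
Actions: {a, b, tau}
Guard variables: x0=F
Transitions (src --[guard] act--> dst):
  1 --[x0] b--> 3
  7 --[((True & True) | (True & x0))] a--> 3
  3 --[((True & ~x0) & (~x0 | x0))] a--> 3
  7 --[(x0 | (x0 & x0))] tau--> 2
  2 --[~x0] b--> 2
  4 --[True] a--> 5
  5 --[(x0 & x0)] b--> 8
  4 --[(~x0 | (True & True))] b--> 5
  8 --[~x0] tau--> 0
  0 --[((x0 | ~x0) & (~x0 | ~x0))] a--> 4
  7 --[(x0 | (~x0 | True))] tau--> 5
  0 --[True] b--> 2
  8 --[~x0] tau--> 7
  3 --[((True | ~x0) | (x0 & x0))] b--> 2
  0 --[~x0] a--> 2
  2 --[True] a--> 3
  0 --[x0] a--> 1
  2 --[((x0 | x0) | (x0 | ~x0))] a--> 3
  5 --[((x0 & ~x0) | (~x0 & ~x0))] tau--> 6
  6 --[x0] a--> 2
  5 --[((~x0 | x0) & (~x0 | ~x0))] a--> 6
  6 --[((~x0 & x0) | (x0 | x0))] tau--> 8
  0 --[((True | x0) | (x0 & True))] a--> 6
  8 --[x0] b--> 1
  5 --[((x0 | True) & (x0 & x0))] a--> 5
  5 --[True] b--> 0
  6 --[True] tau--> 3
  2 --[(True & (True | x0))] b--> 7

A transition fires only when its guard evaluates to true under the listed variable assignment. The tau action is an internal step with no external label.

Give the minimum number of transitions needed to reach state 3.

Answer: 2

Trace:
BFS to 3:
  depth 0: {0}
  depth 1: {2,4,6}
  depth 2: {3,5,7}
3 enters at depth 2; path a·a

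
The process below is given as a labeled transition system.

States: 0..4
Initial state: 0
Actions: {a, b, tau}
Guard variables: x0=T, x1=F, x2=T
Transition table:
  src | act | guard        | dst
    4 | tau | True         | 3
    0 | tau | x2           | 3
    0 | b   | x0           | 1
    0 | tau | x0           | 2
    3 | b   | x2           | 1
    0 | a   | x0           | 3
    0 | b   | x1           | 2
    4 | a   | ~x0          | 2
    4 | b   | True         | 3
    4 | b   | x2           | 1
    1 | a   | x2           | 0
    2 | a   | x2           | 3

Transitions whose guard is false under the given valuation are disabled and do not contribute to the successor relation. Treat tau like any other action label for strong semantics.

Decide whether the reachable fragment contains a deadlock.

Answer: DEADLOCK-FREE

Analysis:
Reach set: {0,1,2,3}
  0: a→3  b→1  tau→2  tau→3  [deg 4]
  1: a→0  [deg 1]
  2: a→3  [deg 1]
  3: b→1  [deg 1]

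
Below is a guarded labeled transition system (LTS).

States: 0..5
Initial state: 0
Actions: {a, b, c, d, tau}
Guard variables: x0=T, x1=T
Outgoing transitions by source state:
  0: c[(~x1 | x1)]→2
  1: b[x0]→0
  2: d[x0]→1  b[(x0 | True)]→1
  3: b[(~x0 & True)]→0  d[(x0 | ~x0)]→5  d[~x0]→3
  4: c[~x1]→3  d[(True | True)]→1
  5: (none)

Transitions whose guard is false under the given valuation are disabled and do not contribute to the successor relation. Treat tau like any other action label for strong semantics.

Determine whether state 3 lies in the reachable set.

After dropping false guards: 6 live edges.
L0 = {0}
L1 = {2}  total {0,2}
L2 = {1}  total {0,1,2}
Reach set: {0,1,2}

Answer: UNREACHABLE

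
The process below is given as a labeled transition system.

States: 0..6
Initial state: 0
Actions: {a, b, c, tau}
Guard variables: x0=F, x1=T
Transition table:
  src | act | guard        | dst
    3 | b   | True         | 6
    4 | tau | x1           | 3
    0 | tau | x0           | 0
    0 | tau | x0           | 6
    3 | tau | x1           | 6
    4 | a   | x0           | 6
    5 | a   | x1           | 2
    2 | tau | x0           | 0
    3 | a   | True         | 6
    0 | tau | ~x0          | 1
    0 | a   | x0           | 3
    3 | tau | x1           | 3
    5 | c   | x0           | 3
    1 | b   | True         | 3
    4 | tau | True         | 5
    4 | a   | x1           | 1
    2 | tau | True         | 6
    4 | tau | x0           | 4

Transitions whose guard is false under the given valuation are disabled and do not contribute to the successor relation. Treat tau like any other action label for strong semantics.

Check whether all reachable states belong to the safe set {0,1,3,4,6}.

Allowed set {0,1,3,4,6}
Reach set: {0,1,3,6}
  0: ok
  1: ok
  3: ok
  6: ok

Answer: INVARIANT HOLDS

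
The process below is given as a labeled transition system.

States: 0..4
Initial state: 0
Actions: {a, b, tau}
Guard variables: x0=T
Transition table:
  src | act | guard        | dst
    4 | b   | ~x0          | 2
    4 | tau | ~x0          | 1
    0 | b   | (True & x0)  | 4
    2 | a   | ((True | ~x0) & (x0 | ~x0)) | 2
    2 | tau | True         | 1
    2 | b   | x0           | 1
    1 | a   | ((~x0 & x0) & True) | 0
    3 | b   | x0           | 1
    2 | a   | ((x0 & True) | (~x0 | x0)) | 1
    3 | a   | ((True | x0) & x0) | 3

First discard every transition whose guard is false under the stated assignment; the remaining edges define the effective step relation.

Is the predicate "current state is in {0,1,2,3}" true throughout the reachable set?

Answer: INVARIANT VIOLATED at state 4

Analysis:
Allowed set {0,1,2,3}
Reachable = {0,4}
  0: safe
  4: ✗ unsafe
reach 4 via b — violates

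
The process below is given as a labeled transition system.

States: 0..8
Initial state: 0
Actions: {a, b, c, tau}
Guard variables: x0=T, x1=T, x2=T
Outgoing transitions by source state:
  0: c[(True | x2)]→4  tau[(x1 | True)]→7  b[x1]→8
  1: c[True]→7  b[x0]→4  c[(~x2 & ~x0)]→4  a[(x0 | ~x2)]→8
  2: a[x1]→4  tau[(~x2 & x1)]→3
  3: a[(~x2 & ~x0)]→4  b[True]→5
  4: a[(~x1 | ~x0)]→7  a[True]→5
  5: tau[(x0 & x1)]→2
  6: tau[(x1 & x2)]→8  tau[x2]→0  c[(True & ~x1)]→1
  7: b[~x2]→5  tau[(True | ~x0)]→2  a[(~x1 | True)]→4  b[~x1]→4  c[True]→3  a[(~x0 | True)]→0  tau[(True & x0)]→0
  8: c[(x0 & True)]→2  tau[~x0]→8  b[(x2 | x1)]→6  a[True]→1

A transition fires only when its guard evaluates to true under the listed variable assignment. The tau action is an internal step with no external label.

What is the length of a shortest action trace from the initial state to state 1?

Layered search for 1:
  depth 0: {0}
  depth 1: {4,7,8}
  depth 2: {1,2,3,5,6}
depth(1)=2, e.g. b·a

Answer: 2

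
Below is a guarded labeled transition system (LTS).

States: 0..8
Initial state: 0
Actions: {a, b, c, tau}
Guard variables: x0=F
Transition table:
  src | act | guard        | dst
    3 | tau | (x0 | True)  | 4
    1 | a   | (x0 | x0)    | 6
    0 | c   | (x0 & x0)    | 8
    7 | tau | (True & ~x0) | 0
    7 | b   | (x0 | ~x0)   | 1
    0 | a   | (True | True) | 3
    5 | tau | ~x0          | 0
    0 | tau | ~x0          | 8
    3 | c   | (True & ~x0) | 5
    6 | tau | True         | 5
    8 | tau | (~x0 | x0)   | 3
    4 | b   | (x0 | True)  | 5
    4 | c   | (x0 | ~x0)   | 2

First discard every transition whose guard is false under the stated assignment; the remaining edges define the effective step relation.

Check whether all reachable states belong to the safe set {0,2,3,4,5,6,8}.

Answer: INVARIANT HOLDS

Trace:
Inv-set: {0,2,3,4,5,6,8}
R = {0,2,3,4,5,8}
  0: ✓
  2: ✓
  3: ✓
  4: ✓
  5: ✓
  8: ✓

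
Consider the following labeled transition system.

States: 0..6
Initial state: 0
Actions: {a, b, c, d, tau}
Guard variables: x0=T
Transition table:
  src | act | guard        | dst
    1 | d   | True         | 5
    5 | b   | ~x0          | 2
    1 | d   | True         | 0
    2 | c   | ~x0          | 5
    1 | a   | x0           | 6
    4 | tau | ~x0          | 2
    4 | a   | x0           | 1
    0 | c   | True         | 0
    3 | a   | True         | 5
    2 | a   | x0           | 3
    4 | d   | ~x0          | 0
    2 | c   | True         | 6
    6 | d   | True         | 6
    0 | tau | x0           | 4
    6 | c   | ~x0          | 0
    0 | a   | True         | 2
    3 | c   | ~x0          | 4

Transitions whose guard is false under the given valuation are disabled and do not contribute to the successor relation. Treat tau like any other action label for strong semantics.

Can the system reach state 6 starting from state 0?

Answer: REACHABLE

Trace:
Guard filter leaves 11 enabled edge(s).
Layer 0: {0}
Layer 1: {2,4}  total {0,2,4}
Layer 2: {1,3,6}  total {0,1,2,3,4,6}
Layer 3: {5}  total {0,1,2,3,4,5,6}
Reachable = {0,1,2,3,4,5,6}
witness 6: a·c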